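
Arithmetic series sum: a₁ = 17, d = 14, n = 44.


aₙ = 17 + (44-1)×14 = 619
Sₙ = n(a₁+aₙ)/2 = 44×(17+619)/2
= 44×636/2 = 13992

S_44 = 13992


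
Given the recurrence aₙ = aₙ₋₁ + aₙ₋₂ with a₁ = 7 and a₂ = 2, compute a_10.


Computing iteratively: 7, 2, 9, 11, 20, 31, 51, 82, 133, 215
a_10 = 215

a_10 = 215


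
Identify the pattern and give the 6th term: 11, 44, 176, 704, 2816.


Pattern: geometric (r=4)
Terms: 11, 44, 176, 704, 2816
Next term = 11264

Next term = 11264


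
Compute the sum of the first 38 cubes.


n(n+1)/2 = 38×39/2 = 741
Σk³ = 741² = 549081

Σk³ = 549081


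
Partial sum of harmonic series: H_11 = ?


H_11 = 1/1 + 1/2 + 1/3 + ... + 1/11
= 83711/27720
≈ 3.0199

H_11 = 83711/27720 ≈ 3.0199


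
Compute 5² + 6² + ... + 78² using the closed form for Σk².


Σₖ₌5^78 k² = Σₖ₌₁^78 k² − Σₖ₌₁^4 k²
= 78·79·157/6 − 4·5·9/6
= 161239 − 30 = 161209

Σk² = 161209


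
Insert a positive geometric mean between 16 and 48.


GM = √(16×48) = √768 = 27.7128

GM = 27.7128


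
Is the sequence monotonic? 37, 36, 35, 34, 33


Differences: -1, -1, -1, -1
All differences < 0 → strictly DECREASING

Monotonically decreasing


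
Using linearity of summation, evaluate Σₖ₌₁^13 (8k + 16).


Σ(8k+16) = 8·Σk + 16·n
= 8·91 + 16·13
= 728 + 208 = 936

Σ = 936


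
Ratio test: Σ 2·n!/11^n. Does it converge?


aₙ = 2·n!/11^n
a_{n+1}/aₙ = (n+1)!/11^(n+1) × 11^n/n!  (constant 2 cancels)
= (n+1)/11
L = lim(n→∞) (n+1)/11 = ∞
L > 1 → series DIVERGES

Diverges (ratio test: L = ∞ > 1)


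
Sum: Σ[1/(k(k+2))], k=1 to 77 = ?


1/(k(k+2)) = (1/2)·(1/k - 1/(k+2)) (partial fractions)
Telescoping: Σ = (1/2)·(1 + 1/2 - 1/78 - 1/79) = 4543/6162

Sum = 4543/6162


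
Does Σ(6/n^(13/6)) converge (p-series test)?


p-series test: Σ c/n^p converges if p > 1, diverges if p ≤ 1 (constant c > 0 doesn't affect convergence).
p = 13/6
13/6 > 1 → CONVERGES

Converges (p = 13/6 > 1)


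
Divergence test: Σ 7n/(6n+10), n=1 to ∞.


lim(n→∞) 7n/(6n+10) = 7/6 = 7/6  (divide numerator and denominator by n)
lim aₙ = 7/6 ≠ 0 → series DIVERGES

Diverges (lim aₙ = 7/6 ≠ 0)


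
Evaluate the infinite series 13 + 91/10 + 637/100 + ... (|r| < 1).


S∞ = a₁/(1-r) = 13/(1 - 7/10)
= 13/(3/10)
= 130/3

S∞ = 130/3


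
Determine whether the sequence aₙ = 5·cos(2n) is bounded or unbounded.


For all n, -1 ≤ cos(2n) ≤ 1, so -5 ≤ 5·cos(2n) ≤ 5
Lower bound: -5, Upper bound: 5
The sequence IS bounded

Bounded (-5 ≤ aₙ ≤ 5)


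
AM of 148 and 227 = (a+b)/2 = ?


AM = (148 + 227)/2 = 375/2 = 187.5

AM = 187.5


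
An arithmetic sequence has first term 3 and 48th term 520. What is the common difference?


d = (aₙ - a₁)/(n-1)
= (520 - 3)/(48-1)
= 517/47 = 11

d = 11


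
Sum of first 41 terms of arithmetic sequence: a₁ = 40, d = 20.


aₙ = 40 + (41-1)×20 = 840
Sₙ = n(a₁+aₙ)/2 = 41×(40+840)/2
= 41×880/2 = 18040

S_41 = 18040


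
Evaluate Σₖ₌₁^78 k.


n(n+1)/2 = 78×79/2 = 6162/2 = 3081

Σk = 3081


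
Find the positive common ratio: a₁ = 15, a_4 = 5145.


r^(n-1) = aₙ/a₁
r^3 = 5145/15 = 343
r = 343^(1/3)
= 7

r = 7


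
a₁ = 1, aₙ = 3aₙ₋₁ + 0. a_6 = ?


Computing step by step:
a_1 = 1
a_2 = 3
a_3 = 9
a_4 = 27
a_5 = 81
a_6 = 243


a_6 = 243


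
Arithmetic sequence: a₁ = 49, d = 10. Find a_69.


aₙ = a₁ + (n-1)d
= 49 + (69-1)×10
= 49 + 680
= 729

a_69 = 729


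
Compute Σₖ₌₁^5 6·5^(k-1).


Sₙ = 6×(5^5 - 1)/(5 - 1)
= 6×(3125 - 1)/4
= 6×3124/4
= 4686

S_5 = 4686


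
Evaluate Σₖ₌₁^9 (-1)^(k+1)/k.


S = 1 - 1/2 + 1/3 - 1/4 + 1/5 - 1/6 + 1/7 - 1/8 ± ...
= 0.7456
(Full series converges to +ln(2) ≈ +0.6931)

S_9 = 0.7456


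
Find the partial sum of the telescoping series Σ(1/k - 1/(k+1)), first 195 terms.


Telescoping: adjacent terms cancel.
= 1/1 - 1/196
= 1 - 1/196 = 195/196

Sum = 195/196


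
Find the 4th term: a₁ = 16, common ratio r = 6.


aₙ = a₁·r^(n-1)
= 16×6^3
= 16×216
= 3456

a_4 = 3456


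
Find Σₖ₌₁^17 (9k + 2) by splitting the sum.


Σ(9k+2) = 9·Σk + 2·n
= 9·153 + 2·17
= 1377 + 34 = 1411

Σ = 1411


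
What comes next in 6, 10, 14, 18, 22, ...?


Pattern: arithmetic (d=4)
Terms: 6, 10, 14, 18, 22
Next term = 26

Next term = 26


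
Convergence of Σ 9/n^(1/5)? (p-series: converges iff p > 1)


p-series test: Σ c/n^p converges if p > 1, diverges if p ≤ 1 (constant c > 0 doesn't affect convergence).
p = 1/5
1/5 ≤ 1 → DIVERGES

Diverges (p = 1/5 ≤ 1)


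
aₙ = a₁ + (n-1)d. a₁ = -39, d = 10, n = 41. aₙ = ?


aₙ = a₁ + (n-1)d
= -39 + (41-1)×10
= -39 + 400
= 361

a_41 = 361


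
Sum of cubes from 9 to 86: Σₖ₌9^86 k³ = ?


Σₖ₌9^86 k³ = [86·87/2]² − [8·9/2]²
= 13995081 − 1296 = 13993785

Σk³ = 13993785


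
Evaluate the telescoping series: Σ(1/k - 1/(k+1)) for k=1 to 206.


Telescoping: adjacent terms cancel.
= 1/1 - 1/207
= 1 - 1/207 = 206/207

Sum = 206/207


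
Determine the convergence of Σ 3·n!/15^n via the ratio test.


aₙ = 3·n!/15^n
a_{n+1}/aₙ = (n+1)!/15^(n+1) × 15^n/n!  (constant 3 cancels)
= (n+1)/15
L = lim(n→∞) (n+1)/15 = ∞
L > 1 → series DIVERGES

Diverges (ratio test: L = ∞ > 1)


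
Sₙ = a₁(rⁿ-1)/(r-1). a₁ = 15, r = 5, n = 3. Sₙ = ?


Sₙ = 15×(5^3 - 1)/(5 - 1)
= 15×(125 - 1)/4
= 15×124/4
= 465

S_3 = 465


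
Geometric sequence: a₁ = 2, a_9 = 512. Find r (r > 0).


r^(n-1) = aₙ/a₁
r^8 = 512/2 = 256
r = 256^(1/8)
= ±2; taking r > 0 gives r = 2

r = 2


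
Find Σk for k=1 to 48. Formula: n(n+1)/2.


n(n+1)/2 = 48×49/2 = 2352/2 = 1176

Σk = 1176


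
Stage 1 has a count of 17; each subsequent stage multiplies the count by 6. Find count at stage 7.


aₙ = a₁·r^(n-1)
= 17×6^6
= 17×46656
= 793152

a_7 = 793152


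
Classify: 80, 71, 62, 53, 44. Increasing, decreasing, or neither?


Differences: -9, -9, -9, -9
All differences < 0 → strictly DECREASING

Monotonically decreasing


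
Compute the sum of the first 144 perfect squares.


n = 144
n(n+1)(2n+1)/6 = 144×145×289/6
= 6034320/6 = 1005720

Σk² = 1005720


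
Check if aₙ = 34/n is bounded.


a₁ = 34, a₂ = 34/2, a₃ = 34/3, ...
0 < aₙ ≤ 34 for all n ≥ 1
Lower bound: 0, Upper bound: 34
The sequence IS bounded

Bounded (0 < aₙ ≤ 34)


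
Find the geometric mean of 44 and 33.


GM = √(44×33) = √1452 = 38.1051

GM = 38.1051


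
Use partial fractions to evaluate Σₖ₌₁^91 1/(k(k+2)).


1/(k(k+2)) = (1/2)·(1/k - 1/(k+2)) (partial fractions)
Telescoping: Σ = (1/2)·(1 + 1/2 - 1/92 - 1/93) = 12649/17112

Sum = 12649/17112


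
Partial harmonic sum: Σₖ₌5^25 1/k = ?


Σₖ₌5^25 1/k = 1/5 + 1/6 + 1/7 + ... + 1/25
= 15461449967/8923714800
≈ 1.7326

Sum = 15461449967/8923714800 ≈ 1.7326


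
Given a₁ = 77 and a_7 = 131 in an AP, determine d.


d = (aₙ - a₁)/(n-1)
= (131 - 77)/(7-1)
= 54/6 = 9

d = 9


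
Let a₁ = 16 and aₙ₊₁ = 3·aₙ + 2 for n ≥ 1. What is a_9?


Computing step by step:
a_1 = 16
a_2 = 50
a_3 = 152
a_4 = 458
a_5 = 1376
a_6 = 4130
a_7 = 12392
a_8 = 37178
a_9 = 111536


a_9 = 111536


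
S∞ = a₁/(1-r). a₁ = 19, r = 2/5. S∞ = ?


S∞ = a₁/(1-r) = 19/(1 - 2/5)
= 19/(3/5)
= 95/3

S∞ = 95/3


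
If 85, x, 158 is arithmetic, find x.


AM = (85 + 158)/2 = 243/2 = 121.5

AM = 121.5


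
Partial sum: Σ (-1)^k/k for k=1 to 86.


S = -1 + 1/2 - 1/3 + 1/4 - 1/5 + 1/6 - 1/7 + 1/8 ± ...
= -0.6874
(Full series converges to -ln(2) ≈ -0.6931)

S_86 = -0.6874


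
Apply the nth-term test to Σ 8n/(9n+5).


lim(n→∞) 8n/(9n+5) = 8/9 = 8/9  (divide numerator and denominator by n)
lim aₙ = 8/9 ≠ 0 → series DIVERGES

Diverges (lim aₙ = 8/9 ≠ 0)


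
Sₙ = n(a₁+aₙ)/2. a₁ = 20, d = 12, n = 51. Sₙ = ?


aₙ = 20 + (51-1)×12 = 620
Sₙ = n(a₁+aₙ)/2 = 51×(20+620)/2
= 51×640/2 = 16320

S_51 = 16320


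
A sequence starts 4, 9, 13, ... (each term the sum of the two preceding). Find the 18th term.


Computing iteratively: 4, 9, 13, 22, 35, 57, 92, 149, 241, 390, 631, 1021, ...
a_18 = 18321

a_18 = 18321


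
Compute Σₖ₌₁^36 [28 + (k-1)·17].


aₙ = 28 + (36-1)×17 = 623
Sₙ = n(a₁+aₙ)/2 = 36×(28+623)/2
= 36×651/2 = 11718

S_36 = 11718


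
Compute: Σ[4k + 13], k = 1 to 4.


Σ(4k+13) = 4·Σk + 13·n
= 4·10 + 13·4
= 40 + 52 = 92

Σ = 92


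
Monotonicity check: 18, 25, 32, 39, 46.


Differences: 7, 7, 7, 7
All differences > 0 → strictly INCREASING

Monotonically increasing


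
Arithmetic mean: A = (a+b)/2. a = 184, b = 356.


AM = (184 + 356)/2 = 540/2 = 270

AM = 270


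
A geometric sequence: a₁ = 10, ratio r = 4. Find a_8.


aₙ = a₁·r^(n-1)
= 10×4^7
= 10×16384
= 163840

a_8 = 163840


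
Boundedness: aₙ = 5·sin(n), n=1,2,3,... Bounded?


For all n, -1 ≤ sin(n) ≤ 1, so -5 ≤ 5·sin(n) ≤ 5
Lower bound: -5, Upper bound: 5
The sequence IS bounded

Bounded (-5 ≤ aₙ ≤ 5)


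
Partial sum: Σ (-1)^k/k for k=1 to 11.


S = -1 + 1/2 - 1/3 + 1/4 - 1/5 + 1/6 - 1/7 + 1/8 ± ...
= -0.7365
(Full series converges to -ln(2) ≈ -0.6931)

S_11 = -0.7365


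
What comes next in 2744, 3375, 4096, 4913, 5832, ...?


Pattern: perfect cubes: n³
Terms: 2744, 3375, 4096, 4913, 5832
Next term = 6859

Next term = 6859


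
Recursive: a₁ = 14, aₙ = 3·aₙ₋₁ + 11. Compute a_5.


Computing step by step:
a_1 = 14
a_2 = 53
a_3 = 170
a_4 = 521
a_5 = 1574


a_5 = 1574


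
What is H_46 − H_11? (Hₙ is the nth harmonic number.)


Σₖ₌12^46 1/k = 1/12 + 1/13 + 1/14 + ... + 1/46
= 13157374004582056009/9419588158802421600
≈ 1.3968

Sum = 13157374004582056009/9419588158802421600 ≈ 1.3968


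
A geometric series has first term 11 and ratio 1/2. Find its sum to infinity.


S∞ = a₁/(1-r) = 11/(1 - 1/2)
= 11/(1/2)
= 22

S∞ = 22


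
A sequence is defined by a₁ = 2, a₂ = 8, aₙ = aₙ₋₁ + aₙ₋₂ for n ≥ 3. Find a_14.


Computing iteratively: 2, 8, 10, 18, 28, 46, 74, 120, 194, 314, 508, 822, ...
a_14 = 2152

a_14 = 2152


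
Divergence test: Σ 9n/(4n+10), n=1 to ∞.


lim(n→∞) 9n/(4n+10) = 9/4 = 9/4  (divide numerator and denominator by n)
lim aₙ = 9/4 ≠ 0 → series DIVERGES

Diverges (lim aₙ = 9/4 ≠ 0)


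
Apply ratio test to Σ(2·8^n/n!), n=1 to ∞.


aₙ = 2·8^n/n!
a_{n+1}/aₙ = 8^(n+1)/(n+1)! × n!/8^n  (constant 2 cancels)
= 8/(n+1)
L = lim(n→∞) 8/(n+1) = 0
L < 1 → series CONVERGES

Converges (ratio test: L = 0 < 1)


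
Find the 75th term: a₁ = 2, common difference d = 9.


aₙ = a₁ + (n-1)d
= 2 + (75-1)×9
= 2 + 666
= 668

a_75 = 668


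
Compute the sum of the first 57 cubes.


n(n+1)/2 = 57×58/2 = 1653
Σk³ = 1653² = 2732409

Σk³ = 2732409


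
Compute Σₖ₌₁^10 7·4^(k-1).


Sₙ = 7×(4^10 - 1)/(4 - 1)
= 7×(1048576 - 1)/3
= 7×1048575/3
= 2446675

S_10 = 2446675


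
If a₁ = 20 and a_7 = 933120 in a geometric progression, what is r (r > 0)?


r^(n-1) = aₙ/a₁
r^6 = 933120/20 = 46656
r = 46656^(1/6)
= ±6; taking r > 0 gives r = 6

r = 6


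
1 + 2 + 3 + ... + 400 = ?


n(n+1)/2 = 400×401/2 = 160400/2 = 80200

Σk = 80200


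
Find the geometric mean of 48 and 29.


GM = √(48×29) = √1392 = 37.3095

GM = 37.3095


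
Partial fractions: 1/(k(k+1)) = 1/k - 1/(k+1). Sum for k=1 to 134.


1/(k(k+1)) = 1/k - 1/(k+1) (partial fractions)
Telescoping: Σ = 1 - 1/135 = 134/135

Sum = 134/135


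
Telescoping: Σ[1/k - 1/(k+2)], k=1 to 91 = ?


Telescoping with gap 2: two head and two tail terms survive.
= (1 + 1/2) - (1/92 + 1/93)
= 3/2 - 1/92 - 1/93 = 12649/8556

Sum = 12649/8556


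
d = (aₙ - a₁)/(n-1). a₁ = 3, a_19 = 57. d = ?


d = (aₙ - a₁)/(n-1)
= (57 - 3)/(19-1)
= 54/18 = 3

d = 3


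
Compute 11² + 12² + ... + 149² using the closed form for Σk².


Σₖ₌11^149 k² = Σₖ₌₁^149 k² − Σₖ₌₁^10 k²
= 149·150·299/6 − 10·11·21/6
= 1113775 − 385 = 1113390

Σk² = 1113390


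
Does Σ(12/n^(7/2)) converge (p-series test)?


p-series test: Σ c/n^p converges if p > 1, diverges if p ≤ 1 (constant c > 0 doesn't affect convergence).
p = 7/2
7/2 > 1 → CONVERGES

Converges (p = 7/2 > 1)


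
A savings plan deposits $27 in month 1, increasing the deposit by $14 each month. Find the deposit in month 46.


aₙ = a₁ + (n-1)d
= 27 + (46-1)×14
= 27 + 630
= 657

a_46 = 657


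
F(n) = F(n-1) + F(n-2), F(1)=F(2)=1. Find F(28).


Fibonacci sequence: 1, 1, 2, 3, 5, 8, 13, 21, 34, 55, 89, ...
F(28) = 317811

F(28) = 317811


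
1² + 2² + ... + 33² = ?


n = 33
n(n+1)(2n+1)/6 = 33×34×67/6
= 75174/6 = 12529

Σk² = 12529


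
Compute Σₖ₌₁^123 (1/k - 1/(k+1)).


Telescoping: adjacent terms cancel.
= 1/1 - 1/124
= 1 - 1/124 = 123/124

Sum = 123/124


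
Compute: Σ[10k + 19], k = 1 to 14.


Σ(10k+19) = 10·Σk + 19·n
= 10·105 + 19·14
= 1050 + 266 = 1316

Σ = 1316


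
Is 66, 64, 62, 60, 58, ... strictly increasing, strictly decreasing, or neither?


Differences: -2, -2, -2, -2
All differences < 0 → strictly DECREASING

Monotonically decreasing


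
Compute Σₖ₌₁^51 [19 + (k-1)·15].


aₙ = 19 + (51-1)×15 = 769
Sₙ = n(a₁+aₙ)/2 = 51×(19+769)/2
= 51×788/2 = 20094

S_51 = 20094


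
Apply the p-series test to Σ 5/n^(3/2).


p-series test: Σ c/n^p converges if p > 1, diverges if p ≤ 1 (constant c > 0 doesn't affect convergence).
p = 3/2
3/2 > 1 → CONVERGES

Converges (p = 3/2 > 1)


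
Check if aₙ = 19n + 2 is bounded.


aₙ = 19n + 2 → as n→∞, aₙ→∞
No finite upper bound exists
The sequence is UNBOUNDED

Unbounded (aₙ → ∞ as n → ∞)


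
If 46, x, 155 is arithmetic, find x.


AM = (46 + 155)/2 = 201/2 = 100.5

AM = 100.5


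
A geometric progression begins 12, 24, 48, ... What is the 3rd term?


aₙ = a₁·r^(n-1)
= 12×2^2
= 12×4
= 48

a_3 = 48


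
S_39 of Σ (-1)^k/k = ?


S = -1 + 1/2 - 1/3 + 1/4 - 1/5 + 1/6 - 1/7 + 1/8 ± ...
= -0.7058
(Full series converges to -ln(2) ≈ -0.6931)

S_39 = -0.7058


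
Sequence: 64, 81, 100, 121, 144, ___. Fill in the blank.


Pattern: perfect squares: n²
Terms: 64, 81, 100, 121, 144
Next term = 169

Next term = 169


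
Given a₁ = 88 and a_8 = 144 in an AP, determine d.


d = (aₙ - a₁)/(n-1)
= (144 - 88)/(8-1)
= 56/7 = 8

d = 8


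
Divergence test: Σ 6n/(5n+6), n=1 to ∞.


lim(n→∞) 6n/(5n+6) = 6/5 = 6/5  (divide numerator and denominator by n)
lim aₙ = 6/5 ≠ 0 → series DIVERGES

Diverges (lim aₙ = 6/5 ≠ 0)


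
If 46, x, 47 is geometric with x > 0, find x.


GM = √(46×47) = √2162 = 46.4973

GM = 46.4973


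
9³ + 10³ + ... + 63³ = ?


Σₖ₌9^63 k³ = [63·64/2]² − [8·9/2]²
= 4064256 − 1296 = 4062960

Σk³ = 4062960


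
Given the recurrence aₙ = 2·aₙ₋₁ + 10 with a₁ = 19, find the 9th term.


Computing step by step:
a_1 = 19
a_2 = 48
a_3 = 106
a_4 = 222
a_5 = 454
a_6 = 918
a_7 = 1846
a_8 = 3702
a_9 = 7414


a_9 = 7414


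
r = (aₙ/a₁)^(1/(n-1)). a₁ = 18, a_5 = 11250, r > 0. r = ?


r^(n-1) = aₙ/a₁
r^4 = 11250/18 = 625
r = 625^(1/4)
= ±5; taking r > 0 gives r = 5

r = 5


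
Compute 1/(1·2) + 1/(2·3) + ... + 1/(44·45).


1/(k(k+1)) = 1/k - 1/(k+1) (partial fractions)
Telescoping: Σ = 1 - 1/45 = 44/45

Sum = 44/45


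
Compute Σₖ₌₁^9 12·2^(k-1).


Sₙ = 12×(2^9 - 1)/(2 - 1)
= 12×(512 - 1)/1
= 12×511/1
= 6132

S_9 = 6132


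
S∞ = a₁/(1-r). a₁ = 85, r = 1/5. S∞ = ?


S∞ = a₁/(1-r) = 85/(1 - 1/5)
= 85/(4/5)
= 425/4

S∞ = 425/4


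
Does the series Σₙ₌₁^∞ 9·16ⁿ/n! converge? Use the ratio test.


aₙ = 9·16^n/n!
a_{n+1}/aₙ = 16^(n+1)/(n+1)! × n!/16^n  (constant 9 cancels)
= 16/(n+1)
L = lim(n→∞) 16/(n+1) = 0
L < 1 → series CONVERGES

Converges (ratio test: L = 0 < 1)


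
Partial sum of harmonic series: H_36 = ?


H_36 = 1/1 + 1/2 + 1/3 + ... + 1/36
= 54801925434709/13127595717600
≈ 4.1746

H_36 = 54801925434709/13127595717600 ≈ 4.1746


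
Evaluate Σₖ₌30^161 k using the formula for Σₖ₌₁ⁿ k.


Σₖ₌30^161 k = Σₖ₌₁^161 k − Σₖ₌₁^29 k
= 161·162/2 − 29·30/2
= 13041 − 435 = 12606

Σk = 12606


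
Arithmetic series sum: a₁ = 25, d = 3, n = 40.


aₙ = 25 + (40-1)×3 = 142
Sₙ = n(a₁+aₙ)/2 = 40×(25+142)/2
= 40×167/2 = 3340

S_40 = 3340


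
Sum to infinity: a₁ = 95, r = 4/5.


S∞ = a₁/(1-r) = 95/(1 - 4/5)
= 95/(1/5)
= 475

S∞ = 475


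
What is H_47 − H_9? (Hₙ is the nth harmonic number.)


Σₖ₌10^47 1/k = 1/10 + 1/11 + 1/12 + ... + 1/47
= 712335561944504418743/442720643463713815200
≈ 1.609

Sum = 712335561944504418743/442720643463713815200 ≈ 1.609


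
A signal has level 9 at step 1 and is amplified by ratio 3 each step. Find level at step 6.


aₙ = a₁·r^(n-1)
= 9×3^5
= 9×243
= 2187

a_6 = 2187


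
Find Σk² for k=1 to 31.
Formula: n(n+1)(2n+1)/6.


n = 31
n(n+1)(2n+1)/6 = 31×32×63/6
= 62496/6 = 10416

Σk² = 10416


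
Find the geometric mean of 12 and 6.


GM = √(12×6) = √72 = 8.4853

GM = 8.4853


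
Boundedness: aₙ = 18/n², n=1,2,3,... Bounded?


a₁ = 18, a₂ = 18/4, a₃ = 18/9, ...
0 < aₙ ≤ 18 for all n ≥ 1
The sequence IS bounded

Bounded (0 < aₙ ≤ 18)


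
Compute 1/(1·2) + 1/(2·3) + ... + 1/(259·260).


1/(k(k+1)) = 1/k - 1/(k+1) (partial fractions)
Telescoping: Σ = 1 - 1/260 = 259/260

Sum = 259/260


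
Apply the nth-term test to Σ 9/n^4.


lim(n→∞) 9/n^4 = 0
lim aₙ = 0 → nth-term test is INCONCLUSIVE
(Need other tests; this is actually a convergent p-series with p=4 > 1)

Inconclusive (lim aₙ = 0; need another test)


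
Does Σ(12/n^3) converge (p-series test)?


p-series test: Σ c/n^p converges if p > 1, diverges if p ≤ 1 (constant c > 0 doesn't affect convergence).
p = 3
3 > 1 → CONVERGES

Converges (p = 3 > 1)


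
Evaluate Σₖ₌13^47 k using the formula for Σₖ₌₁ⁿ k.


Σₖ₌13^47 k = Σₖ₌₁^47 k − Σₖ₌₁^12 k
= 47·48/2 − 12·13/2
= 1128 − 78 = 1050

Σk = 1050


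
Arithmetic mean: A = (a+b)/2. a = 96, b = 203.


AM = (96 + 203)/2 = 299/2 = 149.5

AM = 149.5


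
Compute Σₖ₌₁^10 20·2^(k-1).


Sₙ = 20×(2^10 - 1)/(2 - 1)
= 20×(1024 - 1)/1
= 20×1023/1
= 20460

S_10 = 20460


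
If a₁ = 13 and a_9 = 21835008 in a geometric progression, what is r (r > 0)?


r^(n-1) = aₙ/a₁
r^8 = 21835008/13 = 1679616
r = 1679616^(1/8)
= ±6; taking r > 0 gives r = 6

r = 6


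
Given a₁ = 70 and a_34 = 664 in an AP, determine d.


d = (aₙ - a₁)/(n-1)
= (664 - 70)/(34-1)
= 594/33 = 18

d = 18


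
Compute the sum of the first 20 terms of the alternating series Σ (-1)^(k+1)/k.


S = 1 - 1/2 + 1/3 - 1/4 + 1/5 - 1/6 + 1/7 - 1/8 ± ...
= 0.6688
(Full series converges to +ln(2) ≈ +0.6931)

S_20 = 0.6688


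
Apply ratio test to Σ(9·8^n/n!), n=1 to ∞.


aₙ = 9·8^n/n!
a_{n+1}/aₙ = 8^(n+1)/(n+1)! × n!/8^n  (constant 9 cancels)
= 8/(n+1)
L = lim(n→∞) 8/(n+1) = 0
L < 1 → series CONVERGES

Converges (ratio test: L = 0 < 1)


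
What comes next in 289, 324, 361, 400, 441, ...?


Pattern: perfect squares: n²
Terms: 289, 324, 361, 400, 441
Next term = 484

Next term = 484


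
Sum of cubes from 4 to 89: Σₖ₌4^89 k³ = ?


Σₖ₌4^89 k³ = [89·90/2]² − [3·4/2]²
= 16040025 − 36 = 16039989

Σk³ = 16039989


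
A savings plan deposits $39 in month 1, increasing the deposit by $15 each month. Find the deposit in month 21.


aₙ = a₁ + (n-1)d
= 39 + (21-1)×15
= 39 + 300
= 339

a_21 = 339


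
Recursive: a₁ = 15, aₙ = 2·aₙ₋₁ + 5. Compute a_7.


Computing step by step:
a_1 = 15
a_2 = 35
a_3 = 75
a_4 = 155
a_5 = 315
a_6 = 635
a_7 = 1275


a_7 = 1275


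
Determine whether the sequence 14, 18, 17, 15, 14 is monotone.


Differences: 4, -1, -2, -1
Difference at position 1 is +4 (> 0) but position 2 is -1 (< 0) — sequence both rises and falls
→ NOT monotonic

Not monotonic


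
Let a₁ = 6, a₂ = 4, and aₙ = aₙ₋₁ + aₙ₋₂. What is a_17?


Computing iteratively: 6, 4, 10, 14, 24, 38, 62, 100, 162, 262, 424, 686, ...
a_17 = 7608

a_17 = 7608


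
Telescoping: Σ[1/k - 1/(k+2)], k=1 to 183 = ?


Telescoping with gap 2: two head and two tail terms survive.
= (1 + 1/2) - (1/184 + 1/185)
= 3/2 - 1/184 - 1/185 = 50691/34040

Sum = 50691/34040


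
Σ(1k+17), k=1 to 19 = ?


Σ(1k+17) = 1·Σk + 17·n
= 1·190 + 17·19
= 190 + 323 = 513

Σ = 513


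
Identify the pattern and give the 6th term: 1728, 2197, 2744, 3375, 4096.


Pattern: perfect cubes: n³
Terms: 1728, 2197, 2744, 3375, 4096
Next term = 4913

Next term = 4913


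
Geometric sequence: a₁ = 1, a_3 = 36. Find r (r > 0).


r^(n-1) = aₙ/a₁
r^2 = 36/1 = 36
r = 36^(1/2)
= ±6; taking r > 0 gives r = 6

r = 6


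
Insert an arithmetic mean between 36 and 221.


AM = (36 + 221)/2 = 257/2 = 128.5

AM = 128.5


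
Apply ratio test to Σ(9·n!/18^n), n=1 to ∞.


aₙ = 9·n!/18^n
a_{n+1}/aₙ = (n+1)!/18^(n+1) × 18^n/n!  (constant 9 cancels)
= (n+1)/18
L = lim(n→∞) (n+1)/18 = ∞
L > 1 → series DIVERGES

Diverges (ratio test: L = ∞ > 1)


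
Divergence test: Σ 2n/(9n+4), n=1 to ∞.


lim(n→∞) 2n/(9n+4) = 2/9 = 2/9  (divide numerator and denominator by n)
lim aₙ = 2/9 ≠ 0 → series DIVERGES

Diverges (lim aₙ = 2/9 ≠ 0)


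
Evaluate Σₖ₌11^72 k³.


Σₖ₌11^72 k³ = [72·73/2]² − [10·11/2]²
= 6906384 − 3025 = 6903359

Σk³ = 6903359


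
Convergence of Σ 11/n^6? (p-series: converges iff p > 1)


p-series test: Σ c/n^p converges if p > 1, diverges if p ≤ 1 (constant c > 0 doesn't affect convergence).
p = 6
6 > 1 → CONVERGES

Converges (p = 6 > 1)


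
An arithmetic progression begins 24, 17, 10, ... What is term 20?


aₙ = a₁ + (n-1)d
= 24 + (20-1)×-7
= 24 - 133
= -109

a_20 = -109


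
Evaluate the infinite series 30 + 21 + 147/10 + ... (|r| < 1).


S∞ = a₁/(1-r) = 30/(1 - 7/10)
= 30/(3/10)
= 100

S∞ = 100


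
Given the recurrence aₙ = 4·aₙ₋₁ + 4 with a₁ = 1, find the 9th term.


Computing step by step:
a_1 = 1
a_2 = 8
a_3 = 36
a_4 = 148
a_5 = 596
a_6 = 2388
a_7 = 9556
a_8 = 38228
a_9 = 152916


a_9 = 152916


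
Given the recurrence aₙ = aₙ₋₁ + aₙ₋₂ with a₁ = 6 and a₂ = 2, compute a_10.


Computing iteratively: 6, 2, 8, 10, 18, 28, 46, 74, 120, 194
a_10 = 194

a_10 = 194


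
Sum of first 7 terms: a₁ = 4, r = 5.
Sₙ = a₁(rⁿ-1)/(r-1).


Sₙ = 4×(5^7 - 1)/(5 - 1)
= 4×(78125 - 1)/4
= 4×78124/4
= 78124

S_7 = 78124


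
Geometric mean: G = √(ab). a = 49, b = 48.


GM = √(49×48) = √2352 = 48.4974

GM = 48.4974


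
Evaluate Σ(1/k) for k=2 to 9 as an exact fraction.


Σₖ₌2^9 1/k = 1/2 + 1/3 + 1/4 + 1/5 + 1/6 + 1/7 + 1/8 + 1/9
= 4609/2520
≈ 1.829

Sum = 4609/2520 ≈ 1.829


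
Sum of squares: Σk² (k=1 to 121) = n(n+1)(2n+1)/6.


n = 121
n(n+1)(2n+1)/6 = 121×122×243/6
= 3587166/6 = 597861

Σk² = 597861


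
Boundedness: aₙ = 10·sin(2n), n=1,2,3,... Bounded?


For all n, -1 ≤ sin(2n) ≤ 1, so -10 ≤ 10·sin(2n) ≤ 10
Lower bound: -10, Upper bound: 10
The sequence IS bounded

Bounded (-10 ≤ aₙ ≤ 10)


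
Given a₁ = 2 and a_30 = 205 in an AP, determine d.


d = (aₙ - a₁)/(n-1)
= (205 - 2)/(30-1)
= 203/29 = 7

d = 7


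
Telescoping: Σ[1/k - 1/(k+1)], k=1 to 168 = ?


Telescoping: adjacent terms cancel.
= 1/1 - 1/169
= 1 - 1/169 = 168/169

Sum = 168/169


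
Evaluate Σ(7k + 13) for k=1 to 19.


Σ(7k+13) = 7·Σk + 13·n
= 7·190 + 13·19
= 1330 + 247 = 1577

Σ = 1577


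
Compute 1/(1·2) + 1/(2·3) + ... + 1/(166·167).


1/(k(k+1)) = 1/k - 1/(k+1) (partial fractions)
Telescoping: Σ = 1 - 1/167 = 166/167

Sum = 166/167


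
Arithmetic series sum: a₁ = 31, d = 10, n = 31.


aₙ = 31 + (31-1)×10 = 331
Sₙ = n(a₁+aₙ)/2 = 31×(31+331)/2
= 31×362/2 = 5611

S_31 = 5611


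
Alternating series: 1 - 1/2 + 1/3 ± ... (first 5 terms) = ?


S = 1 - 1/2 + 1/3 - 1/4 + 1/5
= 0.7833
(Full series converges to +ln(2) ≈ +0.6931)

S_5 = 0.7833


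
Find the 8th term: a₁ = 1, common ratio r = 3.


aₙ = a₁·r^(n-1)
= 1×3^7
= 1×2187
= 2187

a_8 = 2187


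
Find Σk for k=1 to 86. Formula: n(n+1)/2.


n(n+1)/2 = 86×87/2 = 7482/2 = 3741

Σk = 3741


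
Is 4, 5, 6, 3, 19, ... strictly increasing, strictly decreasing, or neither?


Differences: 1, 1, -3, 16
Difference at position 1 is +1 (> 0) but position 3 is -3 (< 0) — sequence both rises and falls
→ NOT monotonic

Not monotonic


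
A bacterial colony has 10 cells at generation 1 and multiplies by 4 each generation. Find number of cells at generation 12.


aₙ = a₁·r^(n-1)
= 10×4^11
= 10×4194304
= 41943040

a_12 = 41943040


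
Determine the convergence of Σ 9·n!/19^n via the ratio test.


aₙ = 9·n!/19^n
a_{n+1}/aₙ = (n+1)!/19^(n+1) × 19^n/n!  (constant 9 cancels)
= (n+1)/19
L = lim(n→∞) (n+1)/19 = ∞
L > 1 → series DIVERGES

Diverges (ratio test: L = ∞ > 1)


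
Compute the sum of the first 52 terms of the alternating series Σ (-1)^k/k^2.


S = -1 + 1/4 - 1/9 + 1/16 - 1/25 + 1/36 - 1/49 + 1/64 ± ...
= -0.8223
(Full series converges to -π²/12 ≈ -0.8225)

S_52 = -0.8223


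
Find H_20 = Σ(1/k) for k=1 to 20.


H_20 = 1/1 + 1/2 + 1/3 + ... + 1/20
= 55835135/15519504
≈ 3.5977

H_20 = 55835135/15519504 ≈ 3.5977


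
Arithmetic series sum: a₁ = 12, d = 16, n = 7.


aₙ = 12 + (7-1)×16 = 108
Sₙ = n(a₁+aₙ)/2 = 7×(12+108)/2
= 7×120/2 = 420

S_7 = 420


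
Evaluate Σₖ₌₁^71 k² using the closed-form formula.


n = 71
n(n+1)(2n+1)/6 = 71×72×143/6
= 731016/6 = 121836

Σk² = 121836


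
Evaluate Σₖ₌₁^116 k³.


n(n+1)/2 = 116×117/2 = 6786
Σk³ = 6786² = 46049796

Σk³ = 46049796


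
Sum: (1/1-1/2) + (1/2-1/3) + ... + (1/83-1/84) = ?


Telescoping: adjacent terms cancel.
= 1/1 - 1/84
= 1 - 1/84 = 83/84

Sum = 83/84


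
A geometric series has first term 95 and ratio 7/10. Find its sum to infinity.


S∞ = a₁/(1-r) = 95/(1 - 7/10)
= 95/(3/10)
= 950/3

S∞ = 950/3


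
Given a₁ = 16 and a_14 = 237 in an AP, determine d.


d = (aₙ - a₁)/(n-1)
= (237 - 16)/(14-1)
= 221/13 = 17

d = 17


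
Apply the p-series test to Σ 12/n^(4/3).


p-series test: Σ c/n^p converges if p > 1, diverges if p ≤ 1 (constant c > 0 doesn't affect convergence).
p = 4/3
4/3 > 1 → CONVERGES

Converges (p = 4/3 > 1)


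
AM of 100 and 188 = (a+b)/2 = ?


AM = (100 + 188)/2 = 288/2 = 144

AM = 144


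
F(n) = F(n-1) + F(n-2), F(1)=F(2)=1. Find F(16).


Fibonacci sequence: 1, 1, 2, 3, 5, 8, 13, 21, 34, 55, 89, ...
F(16) = 987

F(16) = 987


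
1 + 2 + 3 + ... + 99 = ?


n(n+1)/2 = 99×100/2 = 9900/2 = 4950

Σk = 4950


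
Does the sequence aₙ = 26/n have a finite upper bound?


a₁ = 26, a₂ = 26/2, a₃ = 26/3, ...
0 < aₙ ≤ 26 for all n ≥ 1
Lower bound: 0, Upper bound: 26
The sequence IS bounded

Bounded (0 < aₙ ≤ 26)


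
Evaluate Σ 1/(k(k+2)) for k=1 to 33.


1/(k(k+2)) = (1/2)·(1/k - 1/(k+2)) (partial fractions)
Telescoping: Σ = (1/2)·(1 + 1/2 - 1/34 - 1/35) = 429/595

Sum = 429/595


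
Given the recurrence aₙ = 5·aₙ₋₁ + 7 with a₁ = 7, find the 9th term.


Computing step by step:
a_1 = 7
a_2 = 42
a_3 = 217
a_4 = 1092
a_5 = 5467
a_6 = 27342
a_7 = 136717
a_8 = 683592
a_9 = 3417967


a_9 = 3417967


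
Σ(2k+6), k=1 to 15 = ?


Σ(2k+6) = 2·Σk + 6·n
= 2·120 + 6·15
= 240 + 90 = 330

Σ = 330


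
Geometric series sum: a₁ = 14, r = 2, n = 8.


Sₙ = 14×(2^8 - 1)/(2 - 1)
= 14×(256 - 1)/1
= 14×255/1
= 3570

S_8 = 3570


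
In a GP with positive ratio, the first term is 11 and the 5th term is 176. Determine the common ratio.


r^(n-1) = aₙ/a₁
r^4 = 176/11 = 16
r = 16^(1/4)
= ±2; taking r > 0 gives r = 2

r = 2


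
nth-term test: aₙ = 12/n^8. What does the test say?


lim(n→∞) 12/n^8 = 0
lim aₙ = 0 → nth-term test is INCONCLUSIVE
(Need other tests; this is actually a convergent p-series with p=8 > 1)

Inconclusive (lim aₙ = 0; need another test)


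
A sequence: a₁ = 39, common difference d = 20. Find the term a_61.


aₙ = a₁ + (n-1)d
= 39 + (61-1)×20
= 39 + 1200
= 1239

a_61 = 1239


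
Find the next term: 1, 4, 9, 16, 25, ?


Pattern: perfect squares: n²
Terms: 1, 4, 9, 16, 25
Next term = 36

Next term = 36


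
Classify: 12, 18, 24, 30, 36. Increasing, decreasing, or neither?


Differences: 6, 6, 6, 6
All differences > 0 → strictly INCREASING

Monotonically increasing


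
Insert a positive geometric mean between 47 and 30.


GM = √(47×30) = √1410 = 37.55

GM = 37.55


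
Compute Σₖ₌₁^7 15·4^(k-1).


Sₙ = 15×(4^7 - 1)/(4 - 1)
= 15×(16384 - 1)/3
= 15×16383/3
= 81915

S_7 = 81915


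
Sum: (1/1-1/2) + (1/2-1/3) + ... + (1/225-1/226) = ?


Telescoping: adjacent terms cancel.
= 1/1 - 1/226
= 1 - 1/226 = 225/226

Sum = 225/226


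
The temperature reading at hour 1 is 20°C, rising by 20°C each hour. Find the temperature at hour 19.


aₙ = a₁ + (n-1)d
= 20 + (19-1)×20
= 20 + 360
= 380

a_19 = 380


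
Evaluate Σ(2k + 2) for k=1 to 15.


Σ(2k+2) = 2·Σk + 2·n
= 2·120 + 2·15
= 240 + 30 = 270

Σ = 270


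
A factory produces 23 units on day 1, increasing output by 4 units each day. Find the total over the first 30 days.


aₙ = 23 + (30-1)×4 = 139
Sₙ = n(a₁+aₙ)/2 = 30×(23+139)/2
= 30×162/2 = 2430

S_30 = 2430


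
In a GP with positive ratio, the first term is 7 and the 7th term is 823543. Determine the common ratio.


r^(n-1) = aₙ/a₁
r^6 = 823543/7 = 117649
r = 117649^(1/6)
= ±7; taking r > 0 gives r = 7

r = 7


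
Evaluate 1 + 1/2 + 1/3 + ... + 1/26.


H_26 = 1/1 + 1/2 + 1/3 + ... + 1/26
= 34395742267/8923714800
≈ 3.8544

H_26 = 34395742267/8923714800 ≈ 3.8544


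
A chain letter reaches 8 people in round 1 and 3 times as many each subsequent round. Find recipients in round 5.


aₙ = a₁·r^(n-1)
= 8×3^4
= 8×81
= 648

a_5 = 648


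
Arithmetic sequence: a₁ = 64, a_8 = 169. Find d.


d = (aₙ - a₁)/(n-1)
= (169 - 64)/(8-1)
= 105/7 = 15

d = 15


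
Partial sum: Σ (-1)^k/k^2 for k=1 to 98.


S = -1 + 1/4 - 1/9 + 1/16 - 1/25 + 1/36 - 1/49 + 1/64 ± ...
= -0.8224
(Full series converges to -π²/12 ≈ -0.8225)

S_98 = -0.8224


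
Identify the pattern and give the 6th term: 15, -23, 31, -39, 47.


Pattern: alternating sign, magnitude arithmetic (d=8)
Terms: 15, -23, 31, -39, 47
Next term = -55

Next term = -55


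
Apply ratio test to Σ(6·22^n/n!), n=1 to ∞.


aₙ = 6·22^n/n!
a_{n+1}/aₙ = 22^(n+1)/(n+1)! × n!/22^n  (constant 6 cancels)
= 22/(n+1)
L = lim(n→∞) 22/(n+1) = 0
L < 1 → series CONVERGES

Converges (ratio test: L = 0 < 1)


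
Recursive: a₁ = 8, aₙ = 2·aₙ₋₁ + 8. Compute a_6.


Computing step by step:
a_1 = 8
a_2 = 24
a_3 = 56
a_4 = 120
a_5 = 248
a_6 = 504


a_6 = 504


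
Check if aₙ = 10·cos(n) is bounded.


For all n, -1 ≤ cos(n) ≤ 1, so -10 ≤ 10·cos(n) ≤ 10
Lower bound: -10, Upper bound: 10
The sequence IS bounded

Bounded (-10 ≤ aₙ ≤ 10)


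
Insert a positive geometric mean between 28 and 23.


GM = √(28×23) = √644 = 25.3772

GM = 25.3772


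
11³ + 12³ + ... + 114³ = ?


Σₖ₌11^114 k³ = [114·115/2]² − [10·11/2]²
= 42968025 − 3025 = 42965000

Σk³ = 42965000


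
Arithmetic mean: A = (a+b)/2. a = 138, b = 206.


AM = (138 + 206)/2 = 344/2 = 172

AM = 172


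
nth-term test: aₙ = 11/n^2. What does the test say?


lim(n→∞) 11/n^2 = 0
lim aₙ = 0 → nth-term test is INCONCLUSIVE
(Need other tests; this is actually a convergent p-series with p=2 > 1)

Inconclusive (lim aₙ = 0; need another test)


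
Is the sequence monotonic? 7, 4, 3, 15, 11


Differences: -3, -1, 12, -4
Difference at position 3 is +12 (> 0) but position 1 is -3 (< 0) — sequence both rises and falls
→ NOT monotonic

Not monotonic


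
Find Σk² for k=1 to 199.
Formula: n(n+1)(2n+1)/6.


n = 199
n(n+1)(2n+1)/6 = 199×200×399/6
= 15880200/6 = 2646700

Σk² = 2646700


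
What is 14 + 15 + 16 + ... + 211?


Σₖ₌14^211 k = Σₖ₌₁^211 k − Σₖ₌₁^13 k
= 211·212/2 − 13·14/2
= 22366 − 91 = 22275

Σk = 22275


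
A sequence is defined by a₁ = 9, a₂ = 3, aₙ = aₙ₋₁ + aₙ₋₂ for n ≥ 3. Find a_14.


Computing iteratively: 9, 3, 12, 15, 27, 42, 69, 111, 180, 291, 471, 762, ...
a_14 = 1995

a_14 = 1995


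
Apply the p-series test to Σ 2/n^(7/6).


p-series test: Σ c/n^p converges if p > 1, diverges if p ≤ 1 (constant c > 0 doesn't affect convergence).
p = 7/6
7/6 > 1 → CONVERGES

Converges (p = 7/6 > 1)


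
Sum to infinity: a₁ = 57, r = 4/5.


S∞ = a₁/(1-r) = 57/(1 - 4/5)
= 57/(1/5)
= 285

S∞ = 285


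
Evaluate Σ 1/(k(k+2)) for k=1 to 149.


1/(k(k+2)) = (1/2)·(1/k - 1/(k+2)) (partial fractions)
Telescoping: Σ = (1/2)·(1 + 1/2 - 1/150 - 1/151) = 16837/22650

Sum = 16837/22650


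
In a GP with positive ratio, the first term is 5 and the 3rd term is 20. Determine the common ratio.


r^(n-1) = aₙ/a₁
r^2 = 20/5 = 4
r = 4^(1/2)
= ±2; taking r > 0 gives r = 2

r = 2


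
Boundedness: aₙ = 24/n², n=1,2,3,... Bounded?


a₁ = 24, a₂ = 24/4, a₃ = 24/9, ...
0 < aₙ ≤ 24 for all n ≥ 1
The sequence IS bounded

Bounded (0 < aₙ ≤ 24)


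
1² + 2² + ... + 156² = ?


n = 156
n(n+1)(2n+1)/6 = 156×157×313/6
= 7665996/6 = 1277666

Σk² = 1277666


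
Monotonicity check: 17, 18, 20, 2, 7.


Differences: 1, 2, -18, 5
Difference at position 1 is +1 (> 0) but position 3 is -18 (< 0) — sequence both rises and falls
→ NOT monotonic

Not monotonic


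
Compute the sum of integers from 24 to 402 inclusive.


Σₖ₌24^402 k = Σₖ₌₁^402 k − Σₖ₌₁^23 k
= 402·403/2 − 23·24/2
= 81003 − 276 = 80727

Σk = 80727


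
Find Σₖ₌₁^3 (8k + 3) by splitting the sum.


Σ(8k+3) = 8·Σk + 3·n
= 8·6 + 3·3
= 48 + 9 = 57

Σ = 57


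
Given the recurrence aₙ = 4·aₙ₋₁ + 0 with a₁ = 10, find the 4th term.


Computing step by step:
a_1 = 10
a_2 = 40
a_3 = 160
a_4 = 640


a_4 = 640


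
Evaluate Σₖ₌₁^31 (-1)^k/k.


S = -1 + 1/2 - 1/3 + 1/4 - 1/5 + 1/6 - 1/7 + 1/8 ± ...
= -0.709
(Full series converges to -ln(2) ≈ -0.6931)

S_31 = -0.709


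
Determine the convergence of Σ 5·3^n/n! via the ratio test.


aₙ = 5·3^n/n!
a_{n+1}/aₙ = 3^(n+1)/(n+1)! × n!/3^n  (constant 5 cancels)
= 3/(n+1)
L = lim(n→∞) 3/(n+1) = 0
L < 1 → series CONVERGES

Converges (ratio test: L = 0 < 1)


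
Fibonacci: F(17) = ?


Fibonacci sequence: 1, 1, 2, 3, 5, 8, 13, 21, 34, 55, 89, ...
F(17) = 1597

F(17) = 1597


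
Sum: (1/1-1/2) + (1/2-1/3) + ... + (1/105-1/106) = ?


Telescoping: adjacent terms cancel.
= 1/1 - 1/106
= 1 - 1/106 = 105/106

Sum = 105/106


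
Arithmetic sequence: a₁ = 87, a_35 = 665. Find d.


d = (aₙ - a₁)/(n-1)
= (665 - 87)/(35-1)
= 578/34 = 17

d = 17


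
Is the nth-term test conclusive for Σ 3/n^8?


lim(n→∞) 3/n^8 = 0
lim aₙ = 0 → nth-term test is INCONCLUSIVE
(Need other tests; this is actually a convergent p-series with p=8 > 1)

Inconclusive (lim aₙ = 0; need another test)


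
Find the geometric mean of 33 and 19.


GM = √(33×19) = √627 = 25.04

GM = 25.04


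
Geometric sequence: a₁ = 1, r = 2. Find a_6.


aₙ = a₁·r^(n-1)
= 1×2^5
= 1×32
= 32

a_6 = 32


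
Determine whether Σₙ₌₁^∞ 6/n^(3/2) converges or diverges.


p-series test: Σ c/n^p converges if p > 1, diverges if p ≤ 1 (constant c > 0 doesn't affect convergence).
p = 3/2
3/2 > 1 → CONVERGES

Converges (p = 3/2 > 1)


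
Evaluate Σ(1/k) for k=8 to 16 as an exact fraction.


Σₖ₌8^16 1/k = 1/8 + 1/9 + 1/10 + 1/11 + 1/12 + 1/13 + 1/14 + 1/15 + 1/16
= 113567/144144
≈ 0.7879

Sum = 113567/144144 ≈ 0.7879


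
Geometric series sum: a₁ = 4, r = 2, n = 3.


Sₙ = 4×(2^3 - 1)/(2 - 1)
= 4×(8 - 1)/1
= 4×7/1
= 28

S_3 = 28


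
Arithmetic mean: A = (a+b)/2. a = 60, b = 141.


AM = (60 + 141)/2 = 201/2 = 100.5

AM = 100.5


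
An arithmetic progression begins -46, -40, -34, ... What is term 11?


aₙ = a₁ + (n-1)d
= -46 + (11-1)×6
= -46 + 60
= 14

a_11 = 14


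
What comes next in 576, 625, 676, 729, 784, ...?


Pattern: perfect squares: n²
Terms: 576, 625, 676, 729, 784
Next term = 841

Next term = 841


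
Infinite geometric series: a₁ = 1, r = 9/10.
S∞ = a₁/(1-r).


S∞ = a₁/(1-r) = 1/(1 - 9/10)
= 1/(1/10)
= 10

S∞ = 10


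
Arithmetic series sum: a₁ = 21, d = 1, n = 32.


aₙ = 21 + (32-1)×1 = 52
Sₙ = n(a₁+aₙ)/2 = 32×(21+52)/2
= 32×73/2 = 1168

S_32 = 1168


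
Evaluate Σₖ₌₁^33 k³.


n(n+1)/2 = 33×34/2 = 561
Σk³ = 561² = 314721

Σk³ = 314721


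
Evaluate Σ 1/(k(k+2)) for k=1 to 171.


1/(k(k+2)) = (1/2)·(1/k - 1/(k+2)) (partial fractions)
Telescoping: Σ = (1/2)·(1 + 1/2 - 1/172 - 1/173) = 44289/59512

Sum = 44289/59512


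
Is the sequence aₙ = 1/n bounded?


a₁ = 1, a₂ = 1/2, a₃ = 1/3, ...
0 < aₙ ≤ 1 for all n ≥ 1
Lower bound: 0, Upper bound: 1
The sequence IS bounded

Bounded (0 < aₙ ≤ 1)


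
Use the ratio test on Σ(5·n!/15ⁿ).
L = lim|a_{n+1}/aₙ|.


aₙ = 5·n!/15^n
a_{n+1}/aₙ = (n+1)!/15^(n+1) × 15^n/n!  (constant 5 cancels)
= (n+1)/15
L = lim(n→∞) (n+1)/15 = ∞
L > 1 → series DIVERGES

Diverges (ratio test: L = ∞ > 1)


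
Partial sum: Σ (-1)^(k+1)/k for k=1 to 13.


S = 1 - 1/2 + 1/3 - 1/4 + 1/5 - 1/6 + 1/7 - 1/8 ± ...
= 0.7301
(Full series converges to +ln(2) ≈ +0.6931)

S_13 = 0.7301


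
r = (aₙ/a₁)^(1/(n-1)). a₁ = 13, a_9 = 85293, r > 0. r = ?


r^(n-1) = aₙ/a₁
r^8 = 85293/13 = 6561
r = 6561^(1/8)
= ±3; taking r > 0 gives r = 3

r = 3


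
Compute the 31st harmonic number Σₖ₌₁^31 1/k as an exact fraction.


H_31 = 1/1 + 1/2 + 1/3 + ... + 1/31
= 290774257297357/72201776446800
≈ 4.0272

H_31 = 290774257297357/72201776446800 ≈ 4.0272


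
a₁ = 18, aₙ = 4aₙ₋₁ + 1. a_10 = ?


Computing step by step:
a_1 = 18
a_2 = 73
a_3 = 293
a_4 = 1173
a_5 = 4693
a_6 = 18773
a_7 = 75093
a_8 = 300373
a_9 = 1201493
a_10 = 4805973


a_10 = 4805973


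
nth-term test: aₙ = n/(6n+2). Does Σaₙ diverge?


lim(n→∞) n/(6n+2) = 1/6 = 1/6  (divide numerator and denominator by n)
lim aₙ = 1/6 ≠ 0 → series DIVERGES

Diverges (lim aₙ = 1/6 ≠ 0)


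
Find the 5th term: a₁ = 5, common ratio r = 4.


aₙ = a₁·r^(n-1)
= 5×4^4
= 5×256
= 1280

a_5 = 1280
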